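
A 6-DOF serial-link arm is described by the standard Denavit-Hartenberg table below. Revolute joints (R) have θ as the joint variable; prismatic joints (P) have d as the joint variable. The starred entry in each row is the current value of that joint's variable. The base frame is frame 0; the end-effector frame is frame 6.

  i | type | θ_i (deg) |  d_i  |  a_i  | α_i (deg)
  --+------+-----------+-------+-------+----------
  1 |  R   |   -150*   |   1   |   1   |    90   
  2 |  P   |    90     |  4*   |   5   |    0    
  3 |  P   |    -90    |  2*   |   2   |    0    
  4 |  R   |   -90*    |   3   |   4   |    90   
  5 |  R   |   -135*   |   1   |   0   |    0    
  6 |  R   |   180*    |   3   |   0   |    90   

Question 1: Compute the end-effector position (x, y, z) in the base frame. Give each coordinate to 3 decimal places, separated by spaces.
-3.634 8.294 2.000

after link 1: o_1 = (-0.8660, -0.5000, 1.0000)
after link 2: o_2 = (-2.8660, 2.9641, 6.0000)
after link 3: o_3 = (-5.5981, 3.6962, 6.0000)
after link 4: o_4 = (-7.0981, 6.2942, 2.0000)
after link 5: o_5 = (-6.2321, 6.7942, 2.0000)
after link 6: o_6 = (-3.6340, 8.2942, 2.0000)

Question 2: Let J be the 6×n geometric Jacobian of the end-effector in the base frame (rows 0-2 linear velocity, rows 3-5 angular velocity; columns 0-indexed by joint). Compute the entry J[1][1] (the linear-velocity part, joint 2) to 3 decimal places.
0.866

prismatic axis z_1 = (-0.5000,0.8660,0.0000)
J_v[:, 1] = z_1; J_ω[:, 1] = (0,0,0)
entry J[1][1] = 0.8660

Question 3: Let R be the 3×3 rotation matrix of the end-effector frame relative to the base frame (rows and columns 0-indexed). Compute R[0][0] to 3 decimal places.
End-effector x-axis (col 0 of R) = (-0.3536,0.6124,-0.7071)
R[0][0] = -0.3536

-0.354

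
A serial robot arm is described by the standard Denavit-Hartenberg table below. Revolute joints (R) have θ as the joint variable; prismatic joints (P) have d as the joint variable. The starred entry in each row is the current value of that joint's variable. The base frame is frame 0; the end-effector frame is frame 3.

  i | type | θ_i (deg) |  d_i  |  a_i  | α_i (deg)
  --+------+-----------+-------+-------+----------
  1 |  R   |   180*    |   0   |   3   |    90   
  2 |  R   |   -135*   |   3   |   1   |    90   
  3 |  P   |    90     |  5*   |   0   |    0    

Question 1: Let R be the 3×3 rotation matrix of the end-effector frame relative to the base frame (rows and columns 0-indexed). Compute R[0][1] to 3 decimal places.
End-effector y-axis (col 1 of R) = (-0.7071,0.0000,0.7071)
R[0][1] = -0.7071

-0.707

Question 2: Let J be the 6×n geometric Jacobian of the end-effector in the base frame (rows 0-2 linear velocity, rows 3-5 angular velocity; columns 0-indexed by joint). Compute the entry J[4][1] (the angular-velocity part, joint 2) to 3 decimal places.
1.000

axis z_1 = (0.0000,1.0000,0.0000); lever o_n−o_1 = (4.2426,3.0000,2.8284)
cross product → J_v[:, 1] = (2.8284,-0.0000,-4.2426)
J_ω[:, 1] = z_1
entry J[4][1] = 1.0000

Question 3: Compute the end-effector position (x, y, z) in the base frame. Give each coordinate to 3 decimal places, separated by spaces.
after link 1: o_1 = (-3.0000, 0.0000, 0.0000)
after link 2: o_2 = (-2.2929, 3.0000, -0.7071)
after link 3: o_3 = (1.2426, 3.0000, 2.8284)

1.243 3.000 2.828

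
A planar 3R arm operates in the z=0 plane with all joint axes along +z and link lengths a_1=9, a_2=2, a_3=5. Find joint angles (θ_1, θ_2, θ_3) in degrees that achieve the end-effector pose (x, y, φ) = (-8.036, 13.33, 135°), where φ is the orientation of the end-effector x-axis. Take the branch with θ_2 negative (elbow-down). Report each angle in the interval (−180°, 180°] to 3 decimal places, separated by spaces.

wrist centre = target − a_3·(cos φ, sin φ) = (-4.5005, 9.7945)
cos θ_2 = (116.1858−9²−2²)/(2·9·2) = 0.8663; θ_2 = -29.9718° (elbow-down)
β = atan2(9.7945,-4.5005) = 114.6783°; ψ = atan2(-0.9991,10.7325) = -5.3186°
θ_1 = β − ψ = 119.9970°
θ_3 = φ − θ_1 − θ_2 = 44.9749° (wrapped to (-180°,180°])

119.997 -29.972 44.975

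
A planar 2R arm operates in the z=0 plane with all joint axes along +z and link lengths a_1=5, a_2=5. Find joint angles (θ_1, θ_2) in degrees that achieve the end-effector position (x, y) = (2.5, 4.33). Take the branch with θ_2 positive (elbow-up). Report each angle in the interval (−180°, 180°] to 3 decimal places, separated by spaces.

cos θ_2 = (24.9989−5²−5²)/(2·5·5) = -0.5000; θ_2 = 120.0015° (elbow-up)
β = atan2(4.3300,2.5000) = 59.9993°; ψ = atan2(4.3301,2.4999) = 60.0007°
θ_1 = β − ψ = -0.0015°

-0.001 120.001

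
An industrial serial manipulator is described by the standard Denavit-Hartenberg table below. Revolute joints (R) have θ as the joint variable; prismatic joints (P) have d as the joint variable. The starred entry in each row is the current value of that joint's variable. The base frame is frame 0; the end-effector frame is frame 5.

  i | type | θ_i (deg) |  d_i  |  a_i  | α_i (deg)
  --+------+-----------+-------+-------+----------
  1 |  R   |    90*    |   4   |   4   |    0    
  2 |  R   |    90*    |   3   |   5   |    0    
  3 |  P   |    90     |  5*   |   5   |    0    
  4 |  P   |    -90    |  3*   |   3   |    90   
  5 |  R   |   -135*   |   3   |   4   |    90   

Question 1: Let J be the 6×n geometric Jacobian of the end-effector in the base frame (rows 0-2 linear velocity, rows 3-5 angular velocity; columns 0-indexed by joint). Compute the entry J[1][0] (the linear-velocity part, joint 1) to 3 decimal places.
axis z_0 = ẑ; lever o_n−o_0 = (-5.1716,2.0000,12.1716)
cross product → J_v[:, 0] = (-2.0000,-5.1716,0.0000)
J_ω[:, 0] = z_0
entry J[1][0] = -5.1716

-5.172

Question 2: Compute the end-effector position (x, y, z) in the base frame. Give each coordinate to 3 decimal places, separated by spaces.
-5.172 2.000 12.172

after link 1: o_1 = (0.0000, 4.0000, 4.0000)
after link 2: o_2 = (-5.0000, 4.0000, 7.0000)
after link 3: o_3 = (-5.0000, -1.0000, 12.0000)
after link 4: o_4 = (-8.0000, -1.0000, 15.0000)
after link 5: o_5 = (-5.1716, 2.0000, 12.1716)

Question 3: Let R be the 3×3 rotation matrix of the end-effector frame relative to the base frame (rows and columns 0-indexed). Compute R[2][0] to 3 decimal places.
End-effector x-axis (col 0 of R) = (0.7071,-0.0000,-0.7071)
R[2][0] = -0.7071

-0.707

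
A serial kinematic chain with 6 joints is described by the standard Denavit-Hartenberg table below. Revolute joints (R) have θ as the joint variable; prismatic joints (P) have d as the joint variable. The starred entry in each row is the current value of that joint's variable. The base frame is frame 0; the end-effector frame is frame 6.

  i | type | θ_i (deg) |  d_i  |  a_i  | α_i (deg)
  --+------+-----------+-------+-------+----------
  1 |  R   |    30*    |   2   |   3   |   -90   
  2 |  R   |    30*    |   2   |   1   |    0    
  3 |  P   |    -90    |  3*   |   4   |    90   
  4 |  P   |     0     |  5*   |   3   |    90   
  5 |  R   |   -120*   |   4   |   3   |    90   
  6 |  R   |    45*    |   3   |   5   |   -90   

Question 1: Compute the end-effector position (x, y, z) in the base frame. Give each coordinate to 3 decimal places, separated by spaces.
after link 1: o_1 = (2.5981, 1.5000, 2.0000)
after link 2: o_2 = (2.3481, 3.6651, 1.5000)
after link 3: o_3 = (2.5801, 7.2631, 4.9641)
after link 4: o_4 = (0.1292, 5.8481, 10.0622)
after link 5: o_5 = (3.4282, 3.1340, 7.4641)
after link 6: o_6 = (4.4769, -0.3430, 2.9022)

4.477 -0.343 2.902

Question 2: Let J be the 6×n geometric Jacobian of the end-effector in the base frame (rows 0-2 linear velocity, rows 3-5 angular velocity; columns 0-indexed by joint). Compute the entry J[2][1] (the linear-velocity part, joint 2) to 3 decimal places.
-0.706

axis z_1 = (-0.5000,0.8660,0.0000); lever o_n−o_1 = (1.8788,-1.8430,0.9022)
cross product → J_v[:, 1] = (0.7814,0.4511,-0.7056)
J_ω[:, 1] = z_1
entry J[2][1] = -0.7056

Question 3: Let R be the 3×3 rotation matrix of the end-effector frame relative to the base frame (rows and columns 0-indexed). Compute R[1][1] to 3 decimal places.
0.433

End-effector y-axis (col 1 of R) = (0.7500,0.4330,0.5000)
R[1][1] = 0.4330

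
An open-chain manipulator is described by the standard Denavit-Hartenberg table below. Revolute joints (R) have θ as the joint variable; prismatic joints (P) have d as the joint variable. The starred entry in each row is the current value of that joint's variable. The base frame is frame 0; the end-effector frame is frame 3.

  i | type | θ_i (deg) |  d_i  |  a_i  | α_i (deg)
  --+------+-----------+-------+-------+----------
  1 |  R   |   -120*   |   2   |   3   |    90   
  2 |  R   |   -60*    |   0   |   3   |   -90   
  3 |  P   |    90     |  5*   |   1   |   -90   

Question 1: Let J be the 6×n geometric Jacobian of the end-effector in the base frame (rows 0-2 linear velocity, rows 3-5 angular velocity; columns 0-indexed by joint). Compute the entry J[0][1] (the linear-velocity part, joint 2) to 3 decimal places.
-0.049

axis z_1 = (-0.8660,0.5000,0.0000); lever o_n−o_1 = (-2.0490,-5.5490,-0.0981)
cross product → J_v[:, 1] = (-0.0490,-0.0849,5.8301)
J_ω[:, 1] = z_1
entry J[0][1] = -0.0490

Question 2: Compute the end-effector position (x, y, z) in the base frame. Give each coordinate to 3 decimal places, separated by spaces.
after link 1: o_1 = (-1.5000, -2.5981, 2.0000)
after link 2: o_2 = (-2.2500, -3.8971, -0.5981)
after link 3: o_3 = (-3.5490, -8.1471, 1.9019)

-3.549 -8.147 1.902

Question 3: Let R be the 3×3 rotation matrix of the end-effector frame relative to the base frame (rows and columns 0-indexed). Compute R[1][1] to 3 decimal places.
0.750

End-effector y-axis (col 1 of R) = (0.4330,0.7500,-0.5000)
R[1][1] = 0.7500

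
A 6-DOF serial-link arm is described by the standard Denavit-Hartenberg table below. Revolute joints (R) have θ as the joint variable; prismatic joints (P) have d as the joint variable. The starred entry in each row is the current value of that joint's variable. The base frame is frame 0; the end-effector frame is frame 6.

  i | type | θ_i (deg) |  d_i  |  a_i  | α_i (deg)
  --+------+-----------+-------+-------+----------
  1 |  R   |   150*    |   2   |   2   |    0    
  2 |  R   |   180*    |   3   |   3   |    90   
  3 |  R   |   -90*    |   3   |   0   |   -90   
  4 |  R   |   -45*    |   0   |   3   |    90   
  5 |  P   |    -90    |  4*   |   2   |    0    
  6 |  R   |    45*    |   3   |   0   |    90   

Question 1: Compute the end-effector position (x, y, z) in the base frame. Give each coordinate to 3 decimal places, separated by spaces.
after link 1: o_1 = (-1.7321, 1.0000, 2.0000)
after link 2: o_2 = (0.8660, -0.5000, 5.0000)
after link 3: o_3 = (-0.6340, -3.0981, 5.0000)
after link 4: o_4 = (-1.6946, -4.9352, 2.8787)
after link 5: o_5 = (-4.8409, -6.3847, 5.7071)
after link 6: o_6 = (-5.9016, -8.2218, 7.8284)

-5.902 -8.222 7.828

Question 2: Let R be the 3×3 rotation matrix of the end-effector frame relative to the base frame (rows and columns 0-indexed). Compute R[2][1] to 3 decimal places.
End-effector y-axis (col 1 of R) = (-0.3536,-0.6124,0.7071)
R[2][1] = 0.7071

0.707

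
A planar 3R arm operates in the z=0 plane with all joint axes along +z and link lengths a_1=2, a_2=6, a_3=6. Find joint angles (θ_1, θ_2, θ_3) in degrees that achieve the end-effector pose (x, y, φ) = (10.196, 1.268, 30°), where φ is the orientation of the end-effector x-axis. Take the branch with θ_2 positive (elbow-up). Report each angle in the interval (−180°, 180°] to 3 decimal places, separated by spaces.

-120.005 120.005 30.000

wrist centre = target − a_3·(cos φ, sin φ) = (4.9998, -1.7320)
cos θ_2 = (27.9983−2²−6²)/(2·2·6) = -0.5001; θ_2 = 120.0047° (elbow-up)
β = atan2(-1.7320,4.9998) = -19.1066°; ψ = atan2(5.1959,-1.0004) = 100.8984°
θ_1 = β − ψ = -120.0050°
θ_3 = φ − θ_1 − θ_2 = 30.0004° (wrapped to (-180°,180°])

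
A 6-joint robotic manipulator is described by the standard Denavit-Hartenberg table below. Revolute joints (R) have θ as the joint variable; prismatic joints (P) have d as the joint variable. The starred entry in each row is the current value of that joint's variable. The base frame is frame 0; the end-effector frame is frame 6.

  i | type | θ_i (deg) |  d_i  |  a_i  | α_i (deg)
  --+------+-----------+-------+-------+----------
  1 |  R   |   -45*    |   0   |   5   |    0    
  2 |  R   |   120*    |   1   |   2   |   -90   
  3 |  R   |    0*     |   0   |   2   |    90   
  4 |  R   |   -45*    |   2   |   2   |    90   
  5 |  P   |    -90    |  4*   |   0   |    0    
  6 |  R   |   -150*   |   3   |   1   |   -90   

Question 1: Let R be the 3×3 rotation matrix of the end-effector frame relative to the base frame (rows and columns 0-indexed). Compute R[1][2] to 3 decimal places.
-0.433

End-effector z-axis (col 2 of R) = (-0.7500,-0.4330,-0.5000)
R[1][2] = -0.4330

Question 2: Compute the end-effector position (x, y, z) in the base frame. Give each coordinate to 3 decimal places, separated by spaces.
9.370 -4.984 3.866

after link 1: o_1 = (3.5355, -3.5355, 0.0000)
after link 2: o_2 = (4.0532, -1.6037, 1.0000)
after link 3: o_3 = (4.5708, 0.3282, 1.0000)
after link 4: o_4 = (6.3029, 1.3282, 3.0000)
after link 5: o_5 = (8.3029, -2.1359, 3.0000)
after link 6: o_6 = (9.3698, -4.9840, 3.8660)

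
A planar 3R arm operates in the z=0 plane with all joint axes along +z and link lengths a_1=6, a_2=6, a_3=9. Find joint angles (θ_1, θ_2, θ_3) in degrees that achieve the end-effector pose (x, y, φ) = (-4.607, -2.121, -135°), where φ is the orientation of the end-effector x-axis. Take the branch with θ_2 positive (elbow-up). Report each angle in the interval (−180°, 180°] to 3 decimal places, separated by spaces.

0.007 134.999 89.995

wrist centre = target − a_3·(cos φ, sin φ) = (1.7570, 4.2430)
cos θ_2 = (21.0896−6²−6²)/(2·6·6) = -0.7071; θ_2 = 134.9985° (elbow-up)
β = atan2(4.2430,1.7570) = 67.5061°; ψ = atan2(4.2428,1.7575) = 67.4993°
θ_1 = β − ψ = 0.0069°
θ_3 = φ − θ_1 − θ_2 = 89.9946° (wrapped to (-180°,180°])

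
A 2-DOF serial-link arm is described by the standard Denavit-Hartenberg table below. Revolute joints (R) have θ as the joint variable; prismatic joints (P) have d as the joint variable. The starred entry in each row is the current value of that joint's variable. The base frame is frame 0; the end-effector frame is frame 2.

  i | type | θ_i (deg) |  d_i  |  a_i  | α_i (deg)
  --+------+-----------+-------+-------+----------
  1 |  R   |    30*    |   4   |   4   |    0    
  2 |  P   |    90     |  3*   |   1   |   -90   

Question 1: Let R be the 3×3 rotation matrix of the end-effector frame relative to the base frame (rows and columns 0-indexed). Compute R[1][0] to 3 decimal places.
0.866

End-effector x-axis (col 0 of R) = (-0.5000,0.8660,0.0000)
R[1][0] = 0.8660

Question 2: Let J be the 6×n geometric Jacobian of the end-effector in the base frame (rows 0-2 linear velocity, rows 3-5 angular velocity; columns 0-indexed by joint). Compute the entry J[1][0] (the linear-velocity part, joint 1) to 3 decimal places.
2.964

axis z_0 = ẑ; lever o_n−o_0 = (2.9641,2.8660,7.0000)
cross product → J_v[:, 0] = (-2.8660,2.9641,0.0000)
J_ω[:, 0] = z_0
entry J[1][0] = 2.9641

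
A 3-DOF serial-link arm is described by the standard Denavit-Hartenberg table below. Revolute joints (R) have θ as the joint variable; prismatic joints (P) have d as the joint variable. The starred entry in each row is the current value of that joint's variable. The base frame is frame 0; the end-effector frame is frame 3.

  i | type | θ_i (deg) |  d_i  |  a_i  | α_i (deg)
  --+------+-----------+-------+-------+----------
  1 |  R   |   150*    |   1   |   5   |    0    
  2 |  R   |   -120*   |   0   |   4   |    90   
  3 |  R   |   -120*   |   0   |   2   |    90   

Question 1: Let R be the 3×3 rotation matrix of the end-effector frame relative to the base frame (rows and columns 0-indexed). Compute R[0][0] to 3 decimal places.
End-effector x-axis (col 0 of R) = (-0.4330,-0.2500,-0.8660)
R[0][0] = -0.4330

-0.433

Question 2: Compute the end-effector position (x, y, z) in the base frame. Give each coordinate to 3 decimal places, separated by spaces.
after link 1: o_1 = (-4.3301, 2.5000, 1.0000)
after link 2: o_2 = (-0.8660, 4.5000, 1.0000)
after link 3: o_3 = (-1.7321, 4.0000, -0.7321)

-1.732 4.000 -0.732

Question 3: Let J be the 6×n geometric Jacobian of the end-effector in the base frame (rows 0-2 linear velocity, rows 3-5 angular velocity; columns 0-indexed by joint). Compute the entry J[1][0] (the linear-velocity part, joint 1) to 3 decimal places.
axis z_0 = ẑ; lever o_n−o_0 = (-1.7321,4.0000,-0.7321)
cross product → J_v[:, 0] = (-4.0000,-1.7321,0.0000)
J_ω[:, 0] = z_0
entry J[1][0] = -1.7321

-1.732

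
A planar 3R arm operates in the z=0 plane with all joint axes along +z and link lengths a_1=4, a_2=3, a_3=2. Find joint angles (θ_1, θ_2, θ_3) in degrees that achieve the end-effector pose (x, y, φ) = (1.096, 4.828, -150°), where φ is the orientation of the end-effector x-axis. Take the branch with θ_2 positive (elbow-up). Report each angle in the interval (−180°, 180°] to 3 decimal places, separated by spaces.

44.991 45.024 119.985

wrist centre = target − a_3·(cos φ, sin φ) = (2.8281, 5.8280)
cos θ_2 = (41.9635−4²−3²)/(2·4·3) = 0.7068; θ_2 = 45.0240° (elbow-up)
β = atan2(5.8280,2.8281) = 64.1149°; ψ = atan2(2.1222,6.1204) = 19.1236°
θ_1 = β − ψ = 44.9914°
θ_3 = φ − θ_1 − θ_2 = 119.9847° (wrapped to (-180°,180°])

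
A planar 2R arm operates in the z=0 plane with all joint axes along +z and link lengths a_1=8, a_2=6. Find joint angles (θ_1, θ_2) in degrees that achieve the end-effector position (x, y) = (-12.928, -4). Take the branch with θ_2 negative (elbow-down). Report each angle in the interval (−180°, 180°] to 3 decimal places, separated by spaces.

cos θ_2 = (183.1332−8²−6²)/(2·8·6) = 0.8660; θ_2 = -30.0063° (elbow-down)
β = atan2(-4.0000,-12.9280) = -162.8076°; ψ = atan2(-3.0006,13.1958) = -12.8105°
θ_1 = β − ψ = -149.9971°

-149.997 -30.006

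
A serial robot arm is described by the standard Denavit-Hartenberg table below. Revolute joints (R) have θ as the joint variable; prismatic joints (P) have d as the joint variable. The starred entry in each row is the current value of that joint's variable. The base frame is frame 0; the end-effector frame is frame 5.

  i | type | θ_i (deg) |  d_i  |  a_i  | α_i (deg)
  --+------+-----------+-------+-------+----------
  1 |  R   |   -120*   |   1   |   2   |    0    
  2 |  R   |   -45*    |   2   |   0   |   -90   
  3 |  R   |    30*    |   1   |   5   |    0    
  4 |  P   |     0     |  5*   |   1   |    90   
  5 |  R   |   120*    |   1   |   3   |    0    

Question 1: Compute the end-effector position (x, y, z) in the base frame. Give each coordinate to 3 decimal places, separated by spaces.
-3.022 -11.175 1.616

after link 1: o_1 = (-1.0000, -1.7321, 1.0000)
after link 2: o_2 = (-1.0000, -1.7321, 3.0000)
after link 3: o_3 = (-4.9238, -3.8187, 0.5000)
after link 4: o_4 = (-4.4662, -8.8725, 0.0000)
after link 5: o_5 = (-3.0219, -11.1752, 1.6160)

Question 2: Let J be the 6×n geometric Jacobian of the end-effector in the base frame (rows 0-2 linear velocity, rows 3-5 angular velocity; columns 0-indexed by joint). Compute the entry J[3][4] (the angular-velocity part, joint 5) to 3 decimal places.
-0.483

axis z_4 = (-0.4830,-0.1294,0.8660); lever o_n−o_4 = (1.4442,-2.3027,1.6160)
cross product → J_v[:, 4] = (1.7851,2.0312,1.2990)
J_ω[:, 4] = z_4
entry J[3][4] = -0.4830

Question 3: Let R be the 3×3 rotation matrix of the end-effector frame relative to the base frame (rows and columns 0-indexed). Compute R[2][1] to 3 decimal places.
0.433

End-effector y-axis (col 1 of R) = (0.5950,0.6771,0.4330)
R[2][1] = 0.4330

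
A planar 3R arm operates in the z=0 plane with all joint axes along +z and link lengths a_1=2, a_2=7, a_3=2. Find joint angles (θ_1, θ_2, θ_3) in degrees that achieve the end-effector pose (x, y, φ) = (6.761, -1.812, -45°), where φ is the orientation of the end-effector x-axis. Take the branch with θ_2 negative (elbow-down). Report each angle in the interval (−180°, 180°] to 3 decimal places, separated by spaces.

135.023 -150.020 -30.002

wrist centre = target − a_3·(cos φ, sin φ) = (5.3468, -0.3978)
cos θ_2 = (28.7464−2²−7²)/(2·2·7) = -0.8662; θ_2 = -150.0202° (elbow-down)
β = atan2(-0.3978,5.3468) = -4.2548°; ψ = atan2(-3.4979,-4.0634) = -139.2775°
θ_1 = β − ψ = 135.0227°
θ_3 = φ − θ_1 − θ_2 = -30.0025° (wrapped to (-180°,180°])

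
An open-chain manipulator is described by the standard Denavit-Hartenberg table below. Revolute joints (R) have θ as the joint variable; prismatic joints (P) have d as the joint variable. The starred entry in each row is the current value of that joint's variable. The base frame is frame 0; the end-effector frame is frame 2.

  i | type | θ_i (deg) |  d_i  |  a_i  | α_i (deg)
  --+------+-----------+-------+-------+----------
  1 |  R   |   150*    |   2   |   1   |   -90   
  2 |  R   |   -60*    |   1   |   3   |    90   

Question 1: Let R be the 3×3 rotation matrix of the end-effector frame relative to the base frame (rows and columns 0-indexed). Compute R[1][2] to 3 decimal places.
-0.433

End-effector z-axis (col 2 of R) = (0.7500,-0.4330,0.5000)
R[1][2] = -0.4330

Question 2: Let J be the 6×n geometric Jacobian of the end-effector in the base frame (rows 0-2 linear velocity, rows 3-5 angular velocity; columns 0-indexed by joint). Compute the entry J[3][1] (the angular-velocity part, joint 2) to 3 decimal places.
-0.500

axis z_1 = (-0.5000,-0.8660,0.0000); lever o_n−o_1 = (-1.7990,-0.1160,2.5981)
cross product → J_v[:, 1] = (-2.2500,1.2990,-1.5000)
J_ω[:, 1] = z_1
entry J[3][1] = -0.5000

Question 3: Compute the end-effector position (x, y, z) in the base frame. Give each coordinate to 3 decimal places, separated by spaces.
-2.665 0.384 4.598

after link 1: o_1 = (-0.8660, 0.5000, 2.0000)
after link 2: o_2 = (-2.6651, 0.3840, 4.5981)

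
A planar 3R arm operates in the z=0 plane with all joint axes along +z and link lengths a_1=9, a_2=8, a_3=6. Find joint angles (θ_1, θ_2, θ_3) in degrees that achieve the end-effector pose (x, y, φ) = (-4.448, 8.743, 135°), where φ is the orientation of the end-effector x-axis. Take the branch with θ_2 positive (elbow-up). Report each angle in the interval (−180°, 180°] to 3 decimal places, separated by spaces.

wrist centre = target − a_3·(cos φ, sin φ) = (-0.2054, 4.5004)
cos θ_2 = (20.2954−9²−8²)/(2·9·8) = -0.8660; θ_2 = 149.9976° (elbow-up)
β = atan2(4.5004,-0.2054) = 92.6127°; ψ = atan2(4.0003,2.0720) = 62.6179°
θ_1 = β − ψ = 29.9948°
θ_3 = φ − θ_1 − θ_2 = -44.9923° (wrapped to (-180°,180°])

29.995 149.998 -44.992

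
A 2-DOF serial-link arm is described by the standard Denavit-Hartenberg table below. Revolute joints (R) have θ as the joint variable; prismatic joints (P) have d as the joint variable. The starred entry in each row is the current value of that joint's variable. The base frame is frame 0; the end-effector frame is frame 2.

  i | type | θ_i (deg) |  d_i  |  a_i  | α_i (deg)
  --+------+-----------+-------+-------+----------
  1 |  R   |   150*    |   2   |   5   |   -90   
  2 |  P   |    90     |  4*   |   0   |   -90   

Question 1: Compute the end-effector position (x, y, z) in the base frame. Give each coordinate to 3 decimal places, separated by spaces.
-6.330 -0.964 2.000

after link 1: o_1 = (-4.3301, 2.5000, 2.0000)
after link 2: o_2 = (-6.3301, -0.9641, 2.0000)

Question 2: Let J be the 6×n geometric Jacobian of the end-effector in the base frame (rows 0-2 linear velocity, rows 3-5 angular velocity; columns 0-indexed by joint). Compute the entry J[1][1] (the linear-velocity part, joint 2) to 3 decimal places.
prismatic axis z_1 = (-0.5000,-0.8660,0.0000)
J_v[:, 1] = z_1; J_ω[:, 1] = (0,0,0)
entry J[1][1] = -0.8660

-0.866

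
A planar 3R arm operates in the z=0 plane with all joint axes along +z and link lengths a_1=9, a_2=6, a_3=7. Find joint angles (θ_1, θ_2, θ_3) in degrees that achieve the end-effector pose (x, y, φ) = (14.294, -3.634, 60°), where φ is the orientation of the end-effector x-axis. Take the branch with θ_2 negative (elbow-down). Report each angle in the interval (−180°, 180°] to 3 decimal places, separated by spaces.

wrist centre = target − a_3·(cos φ, sin φ) = (10.7940, -9.6962)
cos θ_2 = (210.5263−9²−6²)/(2·9·6) = 0.8660; θ_2 = -30.0047° (elbow-down)
β = atan2(-9.6962,10.7940) = -41.9331°; ψ = atan2(-3.0004,14.1959) = -11.9343°
θ_1 = β − ψ = -29.9988°
θ_3 = φ − θ_1 − θ_2 = 120.0035° (wrapped to (-180°,180°])

-29.999 -30.005 120.004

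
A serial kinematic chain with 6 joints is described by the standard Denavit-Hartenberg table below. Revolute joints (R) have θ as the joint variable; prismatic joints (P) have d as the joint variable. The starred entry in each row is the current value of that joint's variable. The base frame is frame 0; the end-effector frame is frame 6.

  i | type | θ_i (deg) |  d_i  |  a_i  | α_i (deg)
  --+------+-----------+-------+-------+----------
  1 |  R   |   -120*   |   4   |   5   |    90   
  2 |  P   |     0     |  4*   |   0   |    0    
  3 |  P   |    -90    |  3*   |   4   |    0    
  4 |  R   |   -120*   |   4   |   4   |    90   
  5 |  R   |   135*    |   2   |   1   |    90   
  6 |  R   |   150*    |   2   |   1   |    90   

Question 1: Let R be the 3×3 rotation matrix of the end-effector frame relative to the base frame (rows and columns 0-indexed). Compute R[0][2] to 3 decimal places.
End-effector z-axis (col 2 of R) = (-0.6758,-0.4634,0.5732)
R[0][2] = -0.6758

-0.676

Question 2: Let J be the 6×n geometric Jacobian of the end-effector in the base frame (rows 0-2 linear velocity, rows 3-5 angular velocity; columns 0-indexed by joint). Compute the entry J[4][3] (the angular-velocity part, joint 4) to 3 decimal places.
0.500

axis z_3 = (-0.8660,0.5000,0.0000); lever o_n−o_3 = (-3.0925,5.6616,4.8248)
cross product → J_v[:, 3] = (2.4124,4.1784,-3.3568)
J_ω[:, 3] = z_3
entry J[4][3] = 0.5000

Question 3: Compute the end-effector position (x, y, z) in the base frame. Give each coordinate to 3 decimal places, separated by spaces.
-11.655 4.831 4.825

after link 1: o_1 = (-2.5000, -4.3301, 4.0000)
after link 2: o_2 = (-5.9641, -2.3301, 4.0000)
after link 3: o_3 = (-8.5622, -0.8301, 0.0000)
after link 4: o_4 = (-10.2942, 4.1699, 2.0000)
after link 5: o_5 = (-11.7128, 3.1271, 3.3785)
after link 6: o_6 = (-11.6547, 4.8314, 4.8248)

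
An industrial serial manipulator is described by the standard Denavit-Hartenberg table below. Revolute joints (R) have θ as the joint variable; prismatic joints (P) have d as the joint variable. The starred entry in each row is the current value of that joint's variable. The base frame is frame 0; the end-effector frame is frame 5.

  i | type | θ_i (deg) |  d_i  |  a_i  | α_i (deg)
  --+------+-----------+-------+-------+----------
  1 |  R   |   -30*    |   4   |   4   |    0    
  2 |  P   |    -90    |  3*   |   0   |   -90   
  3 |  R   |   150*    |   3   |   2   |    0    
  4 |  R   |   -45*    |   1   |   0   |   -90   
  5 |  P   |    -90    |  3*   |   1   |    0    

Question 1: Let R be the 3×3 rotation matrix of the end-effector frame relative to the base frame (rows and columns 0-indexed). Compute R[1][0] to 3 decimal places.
-0.500

End-effector x-axis (col 0 of R) = (0.8660,-0.5000,-0.0000)
R[1][0] = -0.5000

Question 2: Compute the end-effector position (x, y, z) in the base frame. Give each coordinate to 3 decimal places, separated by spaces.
after link 1: o_1 = (3.4641, -2.0000, 4.0000)
after link 2: o_2 = (3.4641, -2.0000, 7.0000)
after link 3: o_3 = (6.9282, -2.0000, 6.0000)
after link 4: o_4 = (7.7942, -2.5000, 6.0000)
after link 5: o_5 = (10.1091, -0.4905, 6.7765)

10.109 -0.490 6.776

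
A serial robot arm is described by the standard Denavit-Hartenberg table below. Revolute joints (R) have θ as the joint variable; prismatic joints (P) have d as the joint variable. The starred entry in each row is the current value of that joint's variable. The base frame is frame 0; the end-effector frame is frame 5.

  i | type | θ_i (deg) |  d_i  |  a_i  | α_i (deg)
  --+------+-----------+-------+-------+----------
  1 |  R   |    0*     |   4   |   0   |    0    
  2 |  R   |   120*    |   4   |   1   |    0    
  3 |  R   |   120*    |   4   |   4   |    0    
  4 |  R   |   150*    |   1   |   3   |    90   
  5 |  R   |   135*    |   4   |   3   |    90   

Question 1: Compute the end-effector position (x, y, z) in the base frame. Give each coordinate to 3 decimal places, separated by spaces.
after link 1: o_1 = (0.0000, 0.0000, 4.0000)
after link 2: o_2 = (-0.5000, 0.8660, 8.0000)
after link 3: o_3 = (-2.5000, -2.5981, 12.0000)
after link 4: o_4 = (0.0981, -1.0981, 13.0000)
after link 5: o_5 = (0.2610, -5.6228, 15.1213)

0.261 -5.623 15.121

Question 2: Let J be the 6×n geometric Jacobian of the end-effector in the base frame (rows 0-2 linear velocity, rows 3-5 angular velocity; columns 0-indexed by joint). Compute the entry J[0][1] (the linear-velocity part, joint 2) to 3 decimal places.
5.623

axis z_1 = (0.0000,0.0000,1.0000); lever o_n−o_1 = (0.2610,-5.6228,11.1213)
cross product → J_v[:, 1] = (5.6228,0.2610,-0.0000)
J_ω[:, 1] = z_1
entry J[0][1] = 5.6228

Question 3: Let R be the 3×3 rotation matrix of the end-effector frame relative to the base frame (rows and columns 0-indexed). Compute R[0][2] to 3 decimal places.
0.612

End-effector z-axis (col 2 of R) = (0.6124,0.3536,0.7071)
R[0][2] = 0.6124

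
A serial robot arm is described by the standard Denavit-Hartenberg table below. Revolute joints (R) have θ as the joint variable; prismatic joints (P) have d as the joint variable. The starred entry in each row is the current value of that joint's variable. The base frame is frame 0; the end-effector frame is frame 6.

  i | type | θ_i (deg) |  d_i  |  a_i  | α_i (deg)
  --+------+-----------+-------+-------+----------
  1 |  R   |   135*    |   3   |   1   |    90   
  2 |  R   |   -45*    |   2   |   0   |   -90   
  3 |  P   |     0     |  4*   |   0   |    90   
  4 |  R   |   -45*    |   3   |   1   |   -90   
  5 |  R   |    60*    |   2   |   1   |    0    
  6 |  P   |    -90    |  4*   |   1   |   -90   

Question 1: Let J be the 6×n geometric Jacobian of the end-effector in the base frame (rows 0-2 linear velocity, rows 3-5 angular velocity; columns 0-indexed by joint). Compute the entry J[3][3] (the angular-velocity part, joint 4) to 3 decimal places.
axis z_3 = (0.7071,0.7071,0.0000); lever o_n−o_3 = (-2.3801,6.1051,-2.3660)
cross product → J_v[:, 3] = (-1.6730,1.6730,6.0000)
J_ω[:, 3] = z_3
entry J[3][3] = 0.7071

0.707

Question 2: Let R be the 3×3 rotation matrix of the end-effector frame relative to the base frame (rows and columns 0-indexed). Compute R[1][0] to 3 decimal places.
End-effector x-axis (col 0 of R) = (0.3536,0.3536,-0.8660)
R[1][0] = 0.3536

0.354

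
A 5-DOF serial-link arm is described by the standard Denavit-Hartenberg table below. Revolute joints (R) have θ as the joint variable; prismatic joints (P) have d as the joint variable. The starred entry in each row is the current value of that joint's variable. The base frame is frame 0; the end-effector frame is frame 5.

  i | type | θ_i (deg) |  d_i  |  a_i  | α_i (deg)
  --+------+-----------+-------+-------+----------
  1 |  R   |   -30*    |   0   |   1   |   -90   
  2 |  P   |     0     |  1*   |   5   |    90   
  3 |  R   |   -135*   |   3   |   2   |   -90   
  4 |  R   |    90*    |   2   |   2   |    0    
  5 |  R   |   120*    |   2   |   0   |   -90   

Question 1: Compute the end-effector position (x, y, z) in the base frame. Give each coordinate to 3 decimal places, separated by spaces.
after link 1: o_1 = (0.8660, -0.5000, 0.0000)
after link 2: o_2 = (5.6962, -2.1340, 0.0000)
after link 3: o_3 = (3.7643, -2.6516, 3.0000)
after link 4: o_4 = (4.2819, -4.5835, 1.0000)
after link 5: o_5 = (4.7996, -6.5153, 1.0000)

4.800 -6.515 1.000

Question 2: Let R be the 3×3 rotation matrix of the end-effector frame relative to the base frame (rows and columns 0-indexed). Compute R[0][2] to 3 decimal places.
-0.483

End-effector z-axis (col 2 of R) = (-0.4830,-0.1294,0.8660)
R[0][2] = -0.4830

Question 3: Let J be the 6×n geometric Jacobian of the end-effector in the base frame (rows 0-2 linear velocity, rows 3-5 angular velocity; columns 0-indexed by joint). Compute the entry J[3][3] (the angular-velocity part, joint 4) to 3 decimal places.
0.259

axis z_3 = (0.2588,-0.9659,0.0000); lever o_n−o_3 = (1.0353,-3.8637,-2.0000)
cross product → J_v[:, 3] = (1.9319,0.5176,-0.0000)
J_ω[:, 3] = z_3
entry J[3][3] = 0.2588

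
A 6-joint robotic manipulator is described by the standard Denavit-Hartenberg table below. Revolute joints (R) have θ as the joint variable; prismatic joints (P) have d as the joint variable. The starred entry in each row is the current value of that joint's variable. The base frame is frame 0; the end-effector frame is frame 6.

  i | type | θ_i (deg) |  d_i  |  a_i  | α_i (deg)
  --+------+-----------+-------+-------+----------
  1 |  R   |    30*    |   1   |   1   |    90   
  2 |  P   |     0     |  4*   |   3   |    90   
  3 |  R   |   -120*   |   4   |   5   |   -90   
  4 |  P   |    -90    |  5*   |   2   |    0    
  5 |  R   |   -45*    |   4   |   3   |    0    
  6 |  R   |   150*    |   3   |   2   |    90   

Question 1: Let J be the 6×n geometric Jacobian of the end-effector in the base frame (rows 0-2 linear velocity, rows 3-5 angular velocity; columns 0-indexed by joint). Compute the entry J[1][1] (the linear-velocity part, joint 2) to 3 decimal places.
-0.866

prismatic axis z_1 = (0.5000,-0.8660,0.0000)
J_v[:, 1] = z_1; J_ω[:, 1] = (0,0,0)
entry J[1][1] = -0.8660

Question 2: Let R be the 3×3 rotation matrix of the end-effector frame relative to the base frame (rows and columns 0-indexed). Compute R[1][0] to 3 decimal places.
0.483

End-effector x-axis (col 0 of R) = (-0.8365,0.4830,0.2588)
R[1][0] = 0.4830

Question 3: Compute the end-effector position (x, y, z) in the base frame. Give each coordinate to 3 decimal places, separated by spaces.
after link 1: o_1 = (0.8660, 0.5000, 1.0000)
after link 2: o_2 = (5.4641, -1.4641, 1.0000)
after link 3: o_3 = (1.1340, 1.0359, -3.0000)
after link 4: o_4 = (3.6340, 5.3660, -5.0000)
after link 5: o_5 = (7.4711, 7.7695, -7.1213)
after link 6: o_6 = (7.2981, 11.3335, -6.6037)

7.298 11.333 -6.604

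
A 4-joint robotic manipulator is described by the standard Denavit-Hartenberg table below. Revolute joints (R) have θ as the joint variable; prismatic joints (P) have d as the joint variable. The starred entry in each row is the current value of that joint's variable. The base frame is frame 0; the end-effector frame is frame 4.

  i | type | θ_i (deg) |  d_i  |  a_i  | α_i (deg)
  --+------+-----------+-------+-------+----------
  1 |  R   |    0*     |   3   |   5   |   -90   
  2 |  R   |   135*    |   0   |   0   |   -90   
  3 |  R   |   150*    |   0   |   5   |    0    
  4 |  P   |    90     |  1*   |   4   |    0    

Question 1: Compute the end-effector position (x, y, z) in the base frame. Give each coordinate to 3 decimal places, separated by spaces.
after link 1: o_1 = (5.0000, 0.0000, 3.0000)
after link 2: o_2 = (5.0000, 0.0000, 3.0000)
after link 3: o_3 = (8.0619, -2.5000, 6.0619)
after link 4: o_4 = (8.7690, 0.9641, 8.1832)

8.769 0.964 8.183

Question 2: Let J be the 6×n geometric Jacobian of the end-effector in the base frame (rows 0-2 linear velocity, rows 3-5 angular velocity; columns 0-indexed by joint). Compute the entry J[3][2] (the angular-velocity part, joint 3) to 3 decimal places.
-0.707

axis z_2 = (-0.7071,0.0000,0.7071); lever o_n−o_2 = (3.7690,0.9641,5.1832)
cross product → J_v[:, 2] = (-0.6817,6.3301,-0.6817)
J_ω[:, 2] = z_2
entry J[3][2] = -0.7071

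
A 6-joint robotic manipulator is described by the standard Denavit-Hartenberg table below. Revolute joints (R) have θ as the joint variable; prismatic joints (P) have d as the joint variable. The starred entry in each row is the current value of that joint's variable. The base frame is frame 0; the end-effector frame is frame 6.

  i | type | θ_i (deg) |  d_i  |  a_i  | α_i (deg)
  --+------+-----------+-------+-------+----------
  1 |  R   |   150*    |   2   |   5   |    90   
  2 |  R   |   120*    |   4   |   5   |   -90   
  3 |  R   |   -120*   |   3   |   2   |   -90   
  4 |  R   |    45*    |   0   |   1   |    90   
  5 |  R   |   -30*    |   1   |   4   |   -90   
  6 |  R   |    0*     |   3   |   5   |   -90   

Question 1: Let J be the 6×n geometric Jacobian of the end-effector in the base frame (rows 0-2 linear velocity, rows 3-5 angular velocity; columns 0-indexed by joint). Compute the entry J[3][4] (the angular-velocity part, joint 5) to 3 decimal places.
0.683

axis z_4 = (0.6834,0.3125,-0.6597); lever o_n−o_4 = (-4.0114,8.4970,-1.6459)
cross product → J_v[:, 4] = (5.0914,3.7714,7.0608)
J_ω[:, 4] = z_4
entry J[3][4] = 0.6834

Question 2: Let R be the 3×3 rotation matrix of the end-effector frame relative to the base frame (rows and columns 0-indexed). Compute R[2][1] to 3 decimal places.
-0.673

End-effector y-axis (col 1 of R) = (-0.3526,-0.6500,-0.6732)
R[2][1] = -0.6732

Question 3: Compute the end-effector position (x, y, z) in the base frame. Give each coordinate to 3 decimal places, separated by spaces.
-1.871 14.587 2.366

after link 1: o_1 = (-4.3301, 2.5000, 2.0000)
after link 2: o_2 = (-0.1651, 4.7141, 6.3301)
after link 3: o_3 = (2.5179, 5.1651, 3.9641)
after link 4: o_4 = (2.1407, 6.0900, 4.0115)
after link 5: o_5 = (0.2673, 9.1735, 2.0158)
after link 6: o_6 = (-1.8707, 14.5870, 2.3655)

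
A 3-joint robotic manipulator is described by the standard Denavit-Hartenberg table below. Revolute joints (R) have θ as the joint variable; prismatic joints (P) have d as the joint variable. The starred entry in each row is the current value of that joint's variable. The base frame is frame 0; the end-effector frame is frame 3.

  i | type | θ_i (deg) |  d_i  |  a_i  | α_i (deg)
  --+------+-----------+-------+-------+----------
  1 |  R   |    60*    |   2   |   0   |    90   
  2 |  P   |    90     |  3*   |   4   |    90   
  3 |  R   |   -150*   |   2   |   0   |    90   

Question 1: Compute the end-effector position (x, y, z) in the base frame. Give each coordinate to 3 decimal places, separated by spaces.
after link 1: o_1 = (0.0000, 0.0000, 2.0000)
after link 2: o_2 = (2.5981, -1.5000, 6.0000)
after link 3: o_3 = (3.5981, 0.2321, 6.0000)

3.598 0.232 6.000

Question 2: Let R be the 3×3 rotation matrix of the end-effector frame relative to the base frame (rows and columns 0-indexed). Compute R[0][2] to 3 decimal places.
End-effector z-axis (col 2 of R) = (0.7500,-0.4330,-0.5000)
R[0][2] = 0.7500

0.750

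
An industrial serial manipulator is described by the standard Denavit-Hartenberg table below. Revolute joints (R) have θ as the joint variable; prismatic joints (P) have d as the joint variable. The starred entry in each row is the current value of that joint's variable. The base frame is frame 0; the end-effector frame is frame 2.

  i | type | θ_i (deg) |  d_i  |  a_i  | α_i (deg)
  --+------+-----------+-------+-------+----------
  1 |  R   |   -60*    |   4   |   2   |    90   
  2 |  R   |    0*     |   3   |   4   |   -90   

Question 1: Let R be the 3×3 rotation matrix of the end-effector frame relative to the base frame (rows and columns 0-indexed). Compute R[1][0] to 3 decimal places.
End-effector x-axis (col 0 of R) = (0.5000,-0.8660,0.0000)
R[1][0] = -0.8660

-0.866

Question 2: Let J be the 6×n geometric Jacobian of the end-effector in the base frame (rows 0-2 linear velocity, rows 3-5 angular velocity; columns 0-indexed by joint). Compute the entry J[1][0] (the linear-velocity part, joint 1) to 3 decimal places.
0.402

axis z_0 = ẑ; lever o_n−o_0 = (0.4019,-6.6962,4.0000)
cross product → J_v[:, 0] = (6.6962,0.4019,-0.0000)
J_ω[:, 0] = z_0
entry J[1][0] = 0.4019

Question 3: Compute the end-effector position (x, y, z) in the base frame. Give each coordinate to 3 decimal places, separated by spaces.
after link 1: o_1 = (1.0000, -1.7321, 4.0000)
after link 2: o_2 = (0.4019, -6.6962, 4.0000)

0.402 -6.696 4.000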